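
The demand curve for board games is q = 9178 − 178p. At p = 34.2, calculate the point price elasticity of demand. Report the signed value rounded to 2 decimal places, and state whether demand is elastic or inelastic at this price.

dq/dp = −178. At p = 34.2, q = 9178 − 178(34.2) = 3090.4.
Ed = (dq/dp)·(p/q) = −178 × (34.2/3090.4) = -1.9698…
|Ed| = 1.97 > 1, so demand is elastic.

-1.97; elastic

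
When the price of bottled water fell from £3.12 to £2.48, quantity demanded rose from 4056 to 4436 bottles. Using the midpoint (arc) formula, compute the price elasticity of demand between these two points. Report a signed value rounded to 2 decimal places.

%ΔQ = (4436 − 4056) / [(4056 + 4436)/2] = 380/4246 = 0.089495…
%ΔP = (2.48 − 3.12) / [(3.12 + 2.48)/2] = -0.64/2.8 = -0.228571…
Arc Ed = %ΔQ / %ΔP = (380/4246) / (-0.64/2.8) = -0.3915…

-0.39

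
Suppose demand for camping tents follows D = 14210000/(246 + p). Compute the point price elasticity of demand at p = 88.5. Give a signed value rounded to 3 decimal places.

-0.265

dD/dp = −14210000/(246 + p)² = -126.999. At p = 88.5, D = 42481.3.
Ed = (dD/dp)·(p/D) = (-126.999) × (88.5/42481.3) = -0.26457…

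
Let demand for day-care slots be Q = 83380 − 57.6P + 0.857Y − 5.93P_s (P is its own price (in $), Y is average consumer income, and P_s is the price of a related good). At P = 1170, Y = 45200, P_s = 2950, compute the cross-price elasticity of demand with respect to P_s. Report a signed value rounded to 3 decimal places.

-0.470

At the given values, Q = 83380 − 57.6(1170) + 0.857(45200) − 5.93(2950) = 37230.9.
∂Q/∂P_s = -5.93.
E = (-5.93) × (2950/37230.9) = -0.46986…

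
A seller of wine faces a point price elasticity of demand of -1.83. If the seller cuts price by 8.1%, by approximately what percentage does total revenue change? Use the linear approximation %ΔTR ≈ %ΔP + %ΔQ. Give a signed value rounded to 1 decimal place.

%ΔQ ≈ Ed × %ΔP = (-1.83) × (-8.1%) = +14.8230%
%ΔTR ≈ %ΔP + %ΔQ = (-8.1%) + (+14.8230%) = +6.7230%

+6.7%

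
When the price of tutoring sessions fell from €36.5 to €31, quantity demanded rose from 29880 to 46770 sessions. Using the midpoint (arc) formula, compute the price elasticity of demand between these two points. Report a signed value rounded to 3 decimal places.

%ΔQ = (46770 − 29880) / [(29880 + 46770)/2] = 16890/38325 = 0.440704…
%ΔP = (31 − 36.5) / [(36.5 + 31)/2] = -5.5/33.75 = -0.162962…
Arc Ed = %ΔQ / %ΔP = (16890/38325) / (-5.5/33.75) = -2.70432…

-2.704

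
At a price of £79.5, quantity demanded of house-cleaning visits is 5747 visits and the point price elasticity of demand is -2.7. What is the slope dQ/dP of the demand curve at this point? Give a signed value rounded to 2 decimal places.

-195.18

Ed = (dQ/dP)·(P/Q) ⇒ dQ/dP = Ed·Q/P = (-2.7)·5747/79.5 = -195.1811…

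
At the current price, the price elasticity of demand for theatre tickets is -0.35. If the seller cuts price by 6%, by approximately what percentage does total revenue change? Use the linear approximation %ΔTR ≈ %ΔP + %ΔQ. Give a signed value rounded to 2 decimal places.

%ΔQ ≈ Ed × %ΔP = (-0.35) × (-6%) = +2.1000%
%ΔTR ≈ %ΔP + %ΔQ = (-6%) + (+2.1000%) = -3.9000%

-3.90%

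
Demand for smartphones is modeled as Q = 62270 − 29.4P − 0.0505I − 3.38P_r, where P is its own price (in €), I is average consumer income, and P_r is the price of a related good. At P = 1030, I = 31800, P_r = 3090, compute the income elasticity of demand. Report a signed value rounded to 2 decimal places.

-0.08

At the given values, Q = 62270 − 29.4(1030) − 0.0505(31800) − 3.38(3090) = 19937.9.
∂Q/∂I = -0.0505.
E = (-0.0505) × (31800/19937.9) = -0.0805…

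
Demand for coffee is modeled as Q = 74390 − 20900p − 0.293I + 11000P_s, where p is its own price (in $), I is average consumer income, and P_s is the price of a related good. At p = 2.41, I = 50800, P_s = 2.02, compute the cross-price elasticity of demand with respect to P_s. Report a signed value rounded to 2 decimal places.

0.71

At the given values, Q = 74390 − 20900(2.41) − 0.293(50800) + 11000(2.02) = 31356.6.
∂Q/∂P_s = 11000.
E = (11000) × (2.02/31356.6) = 0.7086…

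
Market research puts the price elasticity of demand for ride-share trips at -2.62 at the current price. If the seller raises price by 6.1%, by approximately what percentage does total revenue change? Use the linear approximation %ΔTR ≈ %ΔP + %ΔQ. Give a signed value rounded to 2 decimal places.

-9.88%

%ΔQ ≈ Ed × %ΔP = (-2.62) × (+6.1%) = -15.9820%
%ΔTR ≈ %ΔP + %ΔQ = (+6.1%) + (-15.9820%) = -9.8820%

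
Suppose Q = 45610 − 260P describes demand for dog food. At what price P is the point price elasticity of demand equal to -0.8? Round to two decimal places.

77.97

Ed = −260P/(45610 − 260P). Set this equal to -0.8:
260P = 0.8·(45610 − 260P) ⇒ 260P(1 + 0.8) = 0.8·45610
P = 0.8·45610 / (260·1.8) = 77.9658…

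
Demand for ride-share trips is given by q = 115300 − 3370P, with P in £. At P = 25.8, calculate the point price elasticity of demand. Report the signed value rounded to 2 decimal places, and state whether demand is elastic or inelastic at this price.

dq/dP = −3370. At P = 25.8, q = 115300 − 3370(25.8) = 28354.
Ed = (dq/dP)·(P/q) = −3370 × (25.8/28354) = -3.0664…
|Ed| = 3.07 > 1, so demand is elastic.

-3.07; elastic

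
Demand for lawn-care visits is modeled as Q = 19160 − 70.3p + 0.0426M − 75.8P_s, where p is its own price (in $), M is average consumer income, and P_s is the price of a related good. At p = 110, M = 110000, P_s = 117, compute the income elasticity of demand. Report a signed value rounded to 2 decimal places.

At the given values, Q = 19160 − 70.3(110) + 0.0426(110000) − 75.8(117) = 7244.4.
∂Q/∂M = 0.0426.
E = (0.0426) × (110000/7244.4) = 0.6468…

0.65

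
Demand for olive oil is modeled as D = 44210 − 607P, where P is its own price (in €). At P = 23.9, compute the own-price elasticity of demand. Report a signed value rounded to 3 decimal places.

-0.488

At the given values, D = 44210 − 607(23.9) = 29702.7.
∂D/∂P = −607.
E = (-607) × (23.9/29702.7) = -0.48841…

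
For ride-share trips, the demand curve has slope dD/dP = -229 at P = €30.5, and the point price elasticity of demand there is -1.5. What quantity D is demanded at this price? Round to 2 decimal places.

4656.33

Ed = (dD/dP)·(P/D) ⇒ D = (dD/dP)·P/Ed = (-229)·30.5/(-1.5) = 4656.3333…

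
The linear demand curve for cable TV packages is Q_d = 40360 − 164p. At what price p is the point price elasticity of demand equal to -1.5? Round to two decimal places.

147.66

Ed = −164p/(40360 − 164p). Set this equal to -1.5:
164p = 1.5·(40360 − 164p) ⇒ 164p(1 + 1.5) = 1.5·40360
p = 1.5·40360 / (164·2.5) = 147.6585…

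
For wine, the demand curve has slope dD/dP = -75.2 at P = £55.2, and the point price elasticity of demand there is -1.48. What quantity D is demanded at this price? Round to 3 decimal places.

Ed = (dD/dP)·(P/D) ⇒ D = (dD/dP)·P/Ed = (-75.2)·55.2/(-1.48) = 2804.75675…

2804.757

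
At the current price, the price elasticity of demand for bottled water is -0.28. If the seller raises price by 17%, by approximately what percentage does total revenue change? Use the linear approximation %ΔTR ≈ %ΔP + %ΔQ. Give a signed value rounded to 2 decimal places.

+12.24%

%ΔQ ≈ Ed × %ΔP = (-0.28) × (+17%) = -4.7600%
%ΔTR ≈ %ΔP + %ΔQ = (+17%) + (-4.7600%) = +12.2400%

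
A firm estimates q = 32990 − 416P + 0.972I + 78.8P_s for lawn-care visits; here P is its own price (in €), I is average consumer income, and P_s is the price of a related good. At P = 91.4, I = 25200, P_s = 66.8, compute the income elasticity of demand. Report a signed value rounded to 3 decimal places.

At the given values, q = 32990 − 416(91.4) + 0.972(25200) + 78.8(66.8) = 24725.84.
∂q/∂I = 0.972.
E = (0.972) × (25200/24725.84) = 0.99063…

0.991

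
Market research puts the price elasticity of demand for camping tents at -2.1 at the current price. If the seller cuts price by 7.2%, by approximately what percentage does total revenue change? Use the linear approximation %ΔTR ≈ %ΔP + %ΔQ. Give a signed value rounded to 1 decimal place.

%ΔQ ≈ Ed × %ΔP = (-2.1) × (-7.2%) = +15.1200%
%ΔTR ≈ %ΔP + %ΔQ = (-7.2%) + (+15.1200%) = +7.9200%

+7.9%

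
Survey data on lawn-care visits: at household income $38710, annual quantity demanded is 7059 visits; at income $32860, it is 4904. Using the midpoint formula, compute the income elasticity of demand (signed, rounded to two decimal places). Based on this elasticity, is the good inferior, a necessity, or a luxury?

%ΔQ = (4904 − 7059)/[( 7059 + 4904)/2] = -2155/5981.5 = -0.360277…
%ΔIncome = (32860 − 38710)/[( 38710 + 32860)/2] = -5850/35785 = -0.163476…
E_income = (-2155/5981.5) / (-5850/35785) = 2.2038…
E_income > 1 ⇒ normal good, luxury.

2.20; luxury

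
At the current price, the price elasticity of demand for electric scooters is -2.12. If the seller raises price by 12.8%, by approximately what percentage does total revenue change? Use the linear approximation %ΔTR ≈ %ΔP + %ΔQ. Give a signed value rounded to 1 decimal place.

%ΔQ ≈ Ed × %ΔP = (-2.12) × (+12.8%) = -27.1360%
%ΔTR ≈ %ΔP + %ΔQ = (+12.8%) + (-27.1360%) = -14.3360%

-14.3%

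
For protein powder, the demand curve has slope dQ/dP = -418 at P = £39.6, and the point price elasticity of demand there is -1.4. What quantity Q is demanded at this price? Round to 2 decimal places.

Ed = (dQ/dP)·(P/Q) ⇒ Q = (dQ/dP)·P/Ed = (-418)·39.6/(-1.4) = 11823.4285…

11823.43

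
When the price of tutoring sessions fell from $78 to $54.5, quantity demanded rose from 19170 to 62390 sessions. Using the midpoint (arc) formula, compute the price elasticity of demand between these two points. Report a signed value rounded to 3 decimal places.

-2.988

%ΔQ = (62390 − 19170) / [(19170 + 62390)/2] = 43220/40780 = 1.059833…
%ΔP = (54.5 − 78) / [(78 + 54.5)/2] = -23.5/66.25 = -0.354716…
Arc Ed = %ΔQ / %ΔP = (43220/40780) / (-23.5/66.25) = -2.98782…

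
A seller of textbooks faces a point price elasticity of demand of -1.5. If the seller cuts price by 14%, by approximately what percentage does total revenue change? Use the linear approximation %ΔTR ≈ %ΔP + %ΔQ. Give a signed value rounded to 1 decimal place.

%ΔQ ≈ Ed × %ΔP = (-1.5) × (-14%) = +21.0000%
%ΔTR ≈ %ΔP + %ΔQ = (-14%) + (+21.0000%) = +7.0000%

+7.0%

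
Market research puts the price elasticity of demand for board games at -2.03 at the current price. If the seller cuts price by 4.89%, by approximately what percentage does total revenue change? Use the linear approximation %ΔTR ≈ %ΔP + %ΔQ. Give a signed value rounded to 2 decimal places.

+5.04%

%ΔQ ≈ Ed × %ΔP = (-2.03) × (-4.89%) = +9.9267%
%ΔTR ≈ %ΔP + %ΔQ = (-4.89%) + (+9.9267%) = +5.0367%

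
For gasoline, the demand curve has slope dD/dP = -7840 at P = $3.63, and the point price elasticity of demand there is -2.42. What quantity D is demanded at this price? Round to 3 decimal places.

Ed = (dD/dP)·(P/D) ⇒ D = (dD/dP)·P/Ed = (-7840)·3.63/(-2.42) = 11760

11760.000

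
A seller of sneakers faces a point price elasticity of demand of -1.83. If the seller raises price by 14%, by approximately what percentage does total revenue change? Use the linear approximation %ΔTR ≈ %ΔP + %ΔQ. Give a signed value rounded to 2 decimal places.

%ΔQ ≈ Ed × %ΔP = (-1.83) × (+14%) = -25.6200%
%ΔTR ≈ %ΔP + %ΔQ = (+14%) + (-25.6200%) = -11.6200%

-11.62%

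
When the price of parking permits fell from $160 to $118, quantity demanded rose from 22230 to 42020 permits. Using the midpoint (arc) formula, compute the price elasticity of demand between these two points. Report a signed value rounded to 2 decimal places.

%ΔQ = (42020 − 22230) / [(22230 + 42020)/2] = 19790/32125 = 0.616031…
%ΔP = (118 − 160) / [(160 + 118)/2] = -42/139 = -0.302158…
Arc Ed = %ΔQ / %ΔP = (19790/32125) / (-42/139) = -2.0387…

-2.04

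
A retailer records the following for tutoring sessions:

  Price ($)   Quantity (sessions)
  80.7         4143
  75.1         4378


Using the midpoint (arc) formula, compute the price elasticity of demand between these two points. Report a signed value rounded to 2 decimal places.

%ΔQ = (4378 − 4143) / [(4143 + 4378)/2] = 235/4260.5 = 0.055157…
%ΔP = (75.1 − 80.7) / [(80.7 + 75.1)/2] = -5.6/77.9 = -0.071887…
Arc Ed = %ΔQ / %ΔP = (235/4260.5) / (-5.6/77.9) = -0.7672…

-0.77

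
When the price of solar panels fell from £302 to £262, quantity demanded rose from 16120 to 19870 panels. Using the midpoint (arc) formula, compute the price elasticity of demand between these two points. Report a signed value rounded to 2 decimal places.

%ΔQ = (19870 − 16120) / [(16120 + 19870)/2] = 3750/17995 = 0.208391…
%ΔP = (262 − 302) / [(302 + 262)/2] = -40/282 = -0.141843…
Arc Ed = %ΔQ / %ΔP = (3750/17995) / (-40/282) = -1.4691…

-1.47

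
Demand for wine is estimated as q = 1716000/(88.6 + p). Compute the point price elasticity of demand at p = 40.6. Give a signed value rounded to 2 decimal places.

-0.31

dq/dp = −1716000/(88.6 + p)² = -102.8. At p = 40.6, q = 13281.7.
Ed = (dq/dp)·(p/q) = (-102.8) × (40.6/13281.7) = -0.3142…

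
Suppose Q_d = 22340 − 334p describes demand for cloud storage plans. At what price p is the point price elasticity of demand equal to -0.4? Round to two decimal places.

19.11

Ed = −334p/(22340 − 334p). Set this equal to -0.4:
334p = 0.4·(22340 − 334p) ⇒ 334p(1 + 0.4) = 0.4·22340
p = 0.4·22340 / (334·1.4) = 19.1103…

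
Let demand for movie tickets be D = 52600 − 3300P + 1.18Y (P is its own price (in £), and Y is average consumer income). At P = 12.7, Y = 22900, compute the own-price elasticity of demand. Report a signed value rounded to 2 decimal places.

At the given values, D = 52600 − 3300(12.7) + 1.18(22900) = 37712.
∂D/∂P = −3300.
E = (-3300) × (12.7/37712) = -1.1113…

-1.11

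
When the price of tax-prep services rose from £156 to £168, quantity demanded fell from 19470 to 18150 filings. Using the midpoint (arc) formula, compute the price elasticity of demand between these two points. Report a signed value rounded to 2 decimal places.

-0.95

%ΔQ = (18150 − 19470) / [(19470 + 18150)/2] = -1320/18810 = -0.070175…
%ΔP = (168 − 156) / [(156 + 168)/2] = 12/162 = 0.074074…
Arc Ed = %ΔQ / %ΔP = (-1320/18810) / (12/162) = -0.9473…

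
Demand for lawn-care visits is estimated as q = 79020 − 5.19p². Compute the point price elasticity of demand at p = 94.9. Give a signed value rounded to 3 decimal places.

dq/dp = −2·5.19·p = -985.062. At p = 94.9, q = 32278.8081.
Ed = (dq/dp)·(p/q) = (-985.062) × (94.9/32278.8081) = -2.89609…

-2.896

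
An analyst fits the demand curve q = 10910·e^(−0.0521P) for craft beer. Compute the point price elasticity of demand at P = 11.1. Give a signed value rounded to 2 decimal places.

dq/dP = −0.0521·q = -318.791. At P = 11.1, q = 6118.82.
Ed = (dq/dP)·(P/q) = (-318.791) × (11.1/6118.82) = -0.5783…

-0.58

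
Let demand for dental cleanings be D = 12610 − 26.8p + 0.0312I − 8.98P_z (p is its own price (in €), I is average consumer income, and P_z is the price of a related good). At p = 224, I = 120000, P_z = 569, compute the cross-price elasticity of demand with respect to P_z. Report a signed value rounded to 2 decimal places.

-0.97

At the given values, D = 12610 − 26.8(224) + 0.0312(120000) − 8.98(569) = 5241.18.
∂D/∂P_z = -8.98.
E = (-8.98) × (569/5241.18) = -0.9748…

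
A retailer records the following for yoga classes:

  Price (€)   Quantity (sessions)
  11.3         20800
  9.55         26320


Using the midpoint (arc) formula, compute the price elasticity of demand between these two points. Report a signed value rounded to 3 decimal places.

-1.396

%ΔQ = (26320 − 20800) / [(20800 + 26320)/2] = 5520/23560 = 0.234295…
%ΔP = (9.55 − 11.3) / [(11.3 + 9.55)/2] = -1.75/10.425 = -0.167865…
Arc Ed = %ΔQ / %ΔP = (5520/23560) / (-1.75/10.425) = -1.39573…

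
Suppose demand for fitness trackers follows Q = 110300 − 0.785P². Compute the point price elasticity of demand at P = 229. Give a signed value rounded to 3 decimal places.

-1.191

dQ/dP = −2·0.785·P = -359.53. At P = 229, Q = 69133.815.
Ed = (dQ/dP)·(P/Q) = (-359.53) × (229/69133.815) = -1.19091…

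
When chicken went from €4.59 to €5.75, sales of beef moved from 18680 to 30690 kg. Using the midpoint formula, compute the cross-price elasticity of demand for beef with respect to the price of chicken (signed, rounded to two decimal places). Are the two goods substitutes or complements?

2.17; substitutes

%ΔQ_{beef} = (30690 − 18680)/avg = 12010/24685 = 0.486530…
%ΔP_{chicken} = (5.75 − 4.59)/avg = 1.16/5.17 = 0.224371…
E_cross = (12010/24685) / (1.16/5.17) = 2.1684…
E_cross > 0 ⇒ the goods are substitutes.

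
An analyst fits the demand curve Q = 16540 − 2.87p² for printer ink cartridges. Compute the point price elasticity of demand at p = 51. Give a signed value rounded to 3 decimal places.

dQ/dp = −2·2.87·p = -292.74. At p = 51, Q = 9075.13.
Ed = (dQ/dp)·(p/Q) = (-292.74) × (51/9075.13) = -1.64512…

-1.645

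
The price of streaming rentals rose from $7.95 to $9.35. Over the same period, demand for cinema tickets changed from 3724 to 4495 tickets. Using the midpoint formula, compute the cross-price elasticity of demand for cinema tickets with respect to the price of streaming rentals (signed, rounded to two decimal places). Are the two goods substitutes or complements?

%ΔQ_{cinema tickets} = (4495 − 3724)/avg = 771/4109.5 = 0.187614…
%ΔP_{streaming rentals} = (9.35 − 7.95)/avg = 1.4/8.65 = 0.161849…
E_cross = (771/4109.5) / (1.4/8.65) = 1.1591…
E_cross > 0 ⇒ the goods are substitutes.

1.16; substitutes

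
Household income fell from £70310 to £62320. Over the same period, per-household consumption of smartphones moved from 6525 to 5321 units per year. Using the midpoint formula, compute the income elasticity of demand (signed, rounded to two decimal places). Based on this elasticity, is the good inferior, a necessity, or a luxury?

%ΔQ = (5321 − 6525)/[( 6525 + 5321)/2] = -1204/5923 = -0.203275…
%ΔIncome = (62320 − 70310)/[( 70310 + 62320)/2] = -7990/66315 = -0.120485…
E_income = (-1204/5923) / (-7990/66315) = 1.6871…
E_income > 1 ⇒ normal good, luxury.

1.69; luxury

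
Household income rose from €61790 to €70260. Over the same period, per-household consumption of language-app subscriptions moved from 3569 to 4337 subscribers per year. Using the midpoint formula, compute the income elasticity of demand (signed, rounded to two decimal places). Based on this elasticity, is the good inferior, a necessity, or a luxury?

1.51; luxury

%ΔQ = (4337 − 3569)/[( 3569 + 4337)/2] = 768/3953 = 0.194282…
%ΔIncome = (70260 − 61790)/[( 61790 + 70260)/2] = 8470/66025 = 0.128284…
E_income = (768/3953) / (8470/66025) = 1.5144…
E_income > 1 ⇒ normal good, luxury.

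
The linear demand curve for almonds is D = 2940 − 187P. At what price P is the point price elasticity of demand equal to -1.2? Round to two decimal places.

Ed = −187P/(2940 − 187P). Set this equal to -1.2:
187P = 1.2·(2940 − 187P) ⇒ 187P(1 + 1.2) = 1.2·2940
P = 1.2·2940 / (187·2.2) = 8.5755…

8.58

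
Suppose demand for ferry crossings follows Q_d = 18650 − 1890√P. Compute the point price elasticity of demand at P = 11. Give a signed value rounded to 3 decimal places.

-0.253

dQ_d/dP = −1890/(2√P) = -284.928. At P = 11, Q_d = 12381.6.
Ed = (dQ_d/dP)·(P/Q_d) = (-284.928) × (11/12381.6) = -0.25313…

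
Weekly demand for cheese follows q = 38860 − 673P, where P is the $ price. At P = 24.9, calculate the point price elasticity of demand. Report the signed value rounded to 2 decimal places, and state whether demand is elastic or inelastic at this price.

-0.76; inelastic

dq/dP = −673. At P = 24.9, q = 38860 − 673(24.9) = 22102.3.
Ed = (dq/dP)·(P/q) = −673 × (24.9/22102.3) = -0.7581…
|Ed| = 0.76 < 1, so demand is inelastic.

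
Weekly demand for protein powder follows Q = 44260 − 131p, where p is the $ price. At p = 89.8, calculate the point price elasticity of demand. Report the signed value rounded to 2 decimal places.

dQ/dp = −131. At p = 89.8, Q = 44260 − 131(89.8) = 32496.2.
Ed = (dQ/dp)·(p/Q) = −131 × (89.8/32496.2) = -0.3620…

-0.36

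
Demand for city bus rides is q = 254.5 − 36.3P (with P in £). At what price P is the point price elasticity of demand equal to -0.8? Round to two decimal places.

Ed = −36.3P/(254.5 − 36.3P). Set this equal to -0.8:
36.3P = 0.8·(254.5 − 36.3P) ⇒ 36.3P(1 + 0.8) = 0.8·254.5
P = 0.8·254.5 / (36.3·1.8) = 3.1160…

3.12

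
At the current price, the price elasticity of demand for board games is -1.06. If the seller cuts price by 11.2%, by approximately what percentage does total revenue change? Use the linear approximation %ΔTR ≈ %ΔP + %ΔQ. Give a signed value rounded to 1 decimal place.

%ΔQ ≈ Ed × %ΔP = (-1.06) × (-11.2%) = +11.8720%
%ΔTR ≈ %ΔP + %ΔQ = (-11.2%) + (+11.8720%) = +0.6720%

+0.7%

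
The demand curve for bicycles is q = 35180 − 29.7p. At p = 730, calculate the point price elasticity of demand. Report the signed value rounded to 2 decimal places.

dq/dp = −29.7. At p = 730, q = 35180 − 29.7(730) = 13499.
Ed = (dq/dp)·(p/q) = −29.7 × (730/13499) = -1.6061…

-1.61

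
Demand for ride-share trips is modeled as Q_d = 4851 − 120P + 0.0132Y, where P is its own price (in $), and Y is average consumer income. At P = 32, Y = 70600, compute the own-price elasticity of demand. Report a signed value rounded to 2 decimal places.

-1.98

At the given values, Q_d = 4851 − 120(32) + 0.0132(70600) = 1942.92.
∂Q_d/∂P = −120.
E = (-120) × (32/1942.92) = -1.9764…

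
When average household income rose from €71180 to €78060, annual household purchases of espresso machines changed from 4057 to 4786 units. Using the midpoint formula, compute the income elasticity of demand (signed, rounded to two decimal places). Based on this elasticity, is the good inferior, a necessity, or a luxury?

1.79; luxury

%ΔQ = (4786 − 4057)/[( 4057 + 4786)/2] = 729/4421.5 = 0.164876…
%ΔIncome = (78060 − 71180)/[( 71180 + 78060)/2] = 6880/74620 = 0.092200…
E_income = (729/4421.5) / (6880/74620) = 1.7882…
E_income > 1 ⇒ normal good, luxury.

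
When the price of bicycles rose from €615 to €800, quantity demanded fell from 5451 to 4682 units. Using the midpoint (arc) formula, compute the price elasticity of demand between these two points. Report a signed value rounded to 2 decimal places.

%ΔQ = (4682 − 5451) / [(5451 + 4682)/2] = -769/5066.5 = -0.151781…
%ΔP = (800 − 615) / [(615 + 800)/2] = 185/707.5 = 0.261484…
Arc Ed = %ΔQ / %ΔP = (-769/5066.5) / (185/707.5) = -0.5804…

-0.58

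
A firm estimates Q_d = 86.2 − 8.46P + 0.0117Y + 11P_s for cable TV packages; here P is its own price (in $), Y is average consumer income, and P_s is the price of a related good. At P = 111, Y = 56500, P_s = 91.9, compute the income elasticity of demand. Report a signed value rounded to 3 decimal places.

0.807

At the given values, Q_d = 86.2 − 8.46(111) + 0.0117(56500) + 11(91.9) = 819.09.
∂Q_d/∂Y = 0.0117.
E = (0.0117) × (56500/819.09) = 0.80705…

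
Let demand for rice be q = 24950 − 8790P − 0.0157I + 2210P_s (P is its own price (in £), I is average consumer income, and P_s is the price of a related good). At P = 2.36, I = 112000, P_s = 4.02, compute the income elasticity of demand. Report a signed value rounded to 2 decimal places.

At the given values, q = 24950 − 8790(2.36) − 0.0157(112000) + 2210(4.02) = 11331.4.
∂q/∂I = -0.0157.
E = (-0.0157) × (112000/11331.4) = -0.1551…

-0.16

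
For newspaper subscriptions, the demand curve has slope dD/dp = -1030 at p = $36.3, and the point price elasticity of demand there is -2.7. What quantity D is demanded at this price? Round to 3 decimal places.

13847.778

Ed = (dD/dp)·(p/D) ⇒ D = (dD/dp)·p/Ed = (-1030)·36.3/(-2.7) = 13847.77777…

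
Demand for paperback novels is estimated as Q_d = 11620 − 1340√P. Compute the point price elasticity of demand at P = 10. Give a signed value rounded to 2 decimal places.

dQ_d/dP = −1340/(2√P) = -211.873. At P = 10, Q_d = 7382.55.
Ed = (dQ_d/dP)·(P/Q_d) = (-211.873) × (10/7382.55) = -0.2869…

-0.29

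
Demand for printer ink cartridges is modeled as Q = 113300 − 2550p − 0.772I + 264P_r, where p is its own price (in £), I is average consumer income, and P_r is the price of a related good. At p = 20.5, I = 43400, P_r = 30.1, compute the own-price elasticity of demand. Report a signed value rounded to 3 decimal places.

At the given values, Q = 113300 − 2550(20.5) − 0.772(43400) + 264(30.1) = 35466.6.
∂Q/∂p = −2550.
E = (-2550) × (20.5/35466.6) = -1.47392…

-1.474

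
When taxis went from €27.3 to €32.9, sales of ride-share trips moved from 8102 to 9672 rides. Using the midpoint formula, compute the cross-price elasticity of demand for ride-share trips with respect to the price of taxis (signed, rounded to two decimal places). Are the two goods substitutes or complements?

0.95; substitutes

%ΔQ_{ride-share trips} = (9672 − 8102)/avg = 1570/8887 = 0.176662…
%ΔP_{taxis} = (32.9 − 27.3)/avg = 5.6/30.1 = 0.186046…
E_cross = (1570/8887) / (5.6/30.1) = 0.9495…
E_cross > 0 ⇒ the goods are substitutes.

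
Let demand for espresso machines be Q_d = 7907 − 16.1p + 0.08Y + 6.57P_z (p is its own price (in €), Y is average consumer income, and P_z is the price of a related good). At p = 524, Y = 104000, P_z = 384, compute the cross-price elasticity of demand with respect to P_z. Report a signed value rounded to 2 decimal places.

At the given values, Q_d = 7907 − 16.1(524) + 0.08(104000) + 6.57(384) = 10313.48.
∂Q_d/∂P_z = 6.57.
E = (6.57) × (384/10313.48) = 0.2446…

0.24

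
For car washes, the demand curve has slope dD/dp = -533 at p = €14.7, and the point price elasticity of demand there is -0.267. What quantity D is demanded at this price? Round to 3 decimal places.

29344.944

Ed = (dD/dp)·(p/D) ⇒ D = (dD/dp)·p/Ed = (-533)·14.7/(-0.267) = 29344.94382…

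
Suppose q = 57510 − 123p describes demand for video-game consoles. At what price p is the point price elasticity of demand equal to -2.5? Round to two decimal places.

333.97

Ed = −123p/(57510 − 123p). Set this equal to -2.5:
123p = 2.5·(57510 − 123p) ⇒ 123p(1 + 2.5) = 2.5·57510
p = 2.5·57510 / (123·3.5) = 333.9721…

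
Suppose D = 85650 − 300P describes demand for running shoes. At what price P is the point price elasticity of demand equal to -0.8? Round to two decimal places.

126.89

Ed = −300P/(85650 − 300P). Set this equal to -0.8:
300P = 0.8·(85650 − 300P) ⇒ 300P(1 + 0.8) = 0.8·85650
P = 0.8·85650 / (300·1.8) = 126.8888…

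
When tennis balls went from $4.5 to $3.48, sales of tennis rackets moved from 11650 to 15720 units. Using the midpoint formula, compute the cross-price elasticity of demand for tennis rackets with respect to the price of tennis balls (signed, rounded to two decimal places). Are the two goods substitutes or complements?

%ΔQ_{tennis rackets} = (15720 − 11650)/avg = 4070/13685 = 0.297405…
%ΔP_{tennis balls} = (3.48 − 4.5)/avg = -1.02/3.99 = -0.255639…
E_cross = (4070/13685) / (-1.02/3.99) = -1.1633…
E_cross < 0 ⇒ the goods are complements.

-1.16; complements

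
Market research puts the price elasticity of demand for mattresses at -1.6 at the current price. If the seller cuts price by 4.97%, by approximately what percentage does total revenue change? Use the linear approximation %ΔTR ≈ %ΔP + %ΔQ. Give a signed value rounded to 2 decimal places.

+2.98%

%ΔQ ≈ Ed × %ΔP = (-1.6) × (-4.97%) = +7.9520%
%ΔTR ≈ %ΔP + %ΔQ = (-4.97%) + (+7.9520%) = +2.9820%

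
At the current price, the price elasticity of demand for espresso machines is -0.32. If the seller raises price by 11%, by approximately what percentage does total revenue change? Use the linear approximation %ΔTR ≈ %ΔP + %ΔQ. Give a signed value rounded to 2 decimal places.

%ΔQ ≈ Ed × %ΔP = (-0.32) × (+11%) = -3.5200%
%ΔTR ≈ %ΔP + %ΔQ = (+11%) + (-3.5200%) = +7.4800%

+7.48%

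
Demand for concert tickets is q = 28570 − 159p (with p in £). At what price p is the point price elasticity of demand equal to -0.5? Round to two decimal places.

59.90

Ed = −159p/(28570 − 159p). Set this equal to -0.5:
159p = 0.5·(28570 − 159p) ⇒ 159p(1 + 0.5) = 0.5·28570
p = 0.5·28570 / (159·1.5) = 59.8951…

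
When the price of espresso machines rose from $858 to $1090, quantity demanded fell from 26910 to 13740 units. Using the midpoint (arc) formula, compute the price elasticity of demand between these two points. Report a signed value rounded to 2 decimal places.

%ΔQ = (13740 − 26910) / [(26910 + 13740)/2] = -13170/20325 = -0.647970…
%ΔP = (1090 − 858) / [(858 + 1090)/2] = 232/974 = 0.238193…
Arc Ed = %ΔQ / %ΔP = (-13170/20325) / (232/974) = -2.7203…

-2.72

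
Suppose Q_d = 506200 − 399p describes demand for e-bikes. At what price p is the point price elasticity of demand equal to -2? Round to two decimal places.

Ed = −399p/(506200 − 399p). Set this equal to -2:
399p = 2·(506200 − 399p) ⇒ 399p(1 + 2) = 2·506200
p = 2·506200 / (399·3) = 845.7811…

845.78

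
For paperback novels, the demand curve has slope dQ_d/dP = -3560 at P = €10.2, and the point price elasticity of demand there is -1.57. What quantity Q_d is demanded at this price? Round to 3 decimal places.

Ed = (dQ_d/dP)·(P/Q_d) ⇒ Q_d = (dQ_d/dP)·P/Ed = (-3560)·10.2/(-1.57) = 23128.66242…

23128.662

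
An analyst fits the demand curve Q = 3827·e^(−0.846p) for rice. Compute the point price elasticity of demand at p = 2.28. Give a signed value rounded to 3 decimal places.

dQ/dp = −0.846·Q = -470.465. At p = 2.28, Q = 556.105.
Ed = (dQ/dp)·(p/Q) = (-470.465) × (2.28/556.105) = -1.92888

-1.929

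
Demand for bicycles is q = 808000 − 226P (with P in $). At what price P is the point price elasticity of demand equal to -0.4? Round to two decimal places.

Ed = −226P/(808000 − 226P). Set this equal to -0.4:
226P = 0.4·(808000 − 226P) ⇒ 226P(1 + 0.4) = 0.4·808000
P = 0.4·808000 / (226·1.4) = 1021.4917…

1021.49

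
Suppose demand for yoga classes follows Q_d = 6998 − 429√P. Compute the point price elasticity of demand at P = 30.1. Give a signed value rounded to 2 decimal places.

dQ_d/dP = −429/(2√P) = -39.0971. At P = 30.1, Q_d = 4644.36.
Ed = (dQ_d/dP)·(P/Q_d) = (-39.0971) × (30.1/4644.36) = -0.2533…

-0.25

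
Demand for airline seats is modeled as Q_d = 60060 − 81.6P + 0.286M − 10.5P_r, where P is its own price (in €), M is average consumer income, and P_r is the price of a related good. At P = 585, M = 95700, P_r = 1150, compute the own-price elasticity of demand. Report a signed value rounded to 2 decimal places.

-1.73

At the given values, Q_d = 60060 − 81.6(585) + 0.286(95700) − 10.5(1150) = 27619.2.
∂Q_d/∂P = −81.6.
E = (-81.6) × (585/27619.2) = -1.7283…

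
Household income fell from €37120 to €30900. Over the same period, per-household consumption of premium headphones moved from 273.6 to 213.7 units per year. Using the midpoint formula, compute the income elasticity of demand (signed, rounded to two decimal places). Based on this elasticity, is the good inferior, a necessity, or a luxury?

%ΔQ = (213.7 − 273.6)/[( 273.6 + 213.7)/2] = -59.9/243.65 = -0.245844…
%ΔIncome = (30900 − 37120)/[( 37120 + 30900)/2] = -6220/34010 = -0.182887…
E_income = (-59.9/243.65) / (-6220/34010) = 1.3442…
E_income > 1 ⇒ normal good, luxury.

1.34; luxury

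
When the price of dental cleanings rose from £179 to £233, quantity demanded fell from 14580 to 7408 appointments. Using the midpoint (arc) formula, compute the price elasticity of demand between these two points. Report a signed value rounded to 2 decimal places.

-2.49

%ΔQ = (7408 − 14580) / [(14580 + 7408)/2] = -7172/10994 = -0.652355…
%ΔP = (233 − 179) / [(179 + 233)/2] = 54/206 = 0.262135…
Arc Ed = %ΔQ / %ΔP = (-7172/10994) / (54/206) = -2.4886…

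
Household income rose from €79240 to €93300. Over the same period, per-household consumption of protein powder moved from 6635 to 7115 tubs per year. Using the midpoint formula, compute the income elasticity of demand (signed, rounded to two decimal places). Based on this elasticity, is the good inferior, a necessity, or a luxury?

%ΔQ = (7115 − 6635)/[( 6635 + 7115)/2] = 480/6875 = 0.069818…
%ΔIncome = (93300 − 79240)/[( 79240 + 93300)/2] = 14060/86270 = 0.162976…
E_income = (480/6875) / (14060/86270) = 0.4283…
0 < E_income < 1 ⇒ normal good, necessity.

0.43; necessity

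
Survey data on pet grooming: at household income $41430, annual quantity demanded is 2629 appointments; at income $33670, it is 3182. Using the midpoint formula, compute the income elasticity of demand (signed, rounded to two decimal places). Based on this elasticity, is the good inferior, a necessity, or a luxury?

-0.92; inferior

%ΔQ = (3182 − 2629)/[( 2629 + 3182)/2] = 553/2905.5 = 0.190328…
%ΔIncome = (33670 − 41430)/[( 41430 + 33670)/2] = -7760/37550 = -0.206657…
E_income = (553/2905.5) / (-7760/37550) = -0.9209…
E_income < 0 ⇒ inferior good.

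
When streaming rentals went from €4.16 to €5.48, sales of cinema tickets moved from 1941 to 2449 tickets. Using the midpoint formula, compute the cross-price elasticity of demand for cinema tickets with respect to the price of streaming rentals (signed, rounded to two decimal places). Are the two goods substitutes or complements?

0.85; substitutes

%ΔQ_{cinema tickets} = (2449 − 1941)/avg = 508/2195 = 0.231435…
%ΔP_{streaming rentals} = (5.48 − 4.16)/avg = 1.32/4.82 = 0.273858…
E_cross = (508/2195) / (1.32/4.82) = 0.8450…
E_cross > 0 ⇒ the goods are substitutes.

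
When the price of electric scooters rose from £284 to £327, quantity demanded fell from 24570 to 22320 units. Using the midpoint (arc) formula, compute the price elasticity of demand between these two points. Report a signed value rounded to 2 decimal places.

-0.68

%ΔQ = (22320 − 24570) / [(24570 + 22320)/2] = -2250/23445 = -0.095969…
%ΔP = (327 − 284) / [(284 + 327)/2] = 43/305.5 = 0.140752…
Arc Ed = %ΔQ / %ΔP = (-2250/23445) / (43/305.5) = -0.6818…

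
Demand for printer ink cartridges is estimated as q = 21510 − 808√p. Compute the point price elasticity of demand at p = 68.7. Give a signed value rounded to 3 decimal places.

dq/dp = −808/(2√p) = -48.742. At p = 68.7, q = 14812.9.
Ed = (dq/dp)·(p/q) = (-48.742) × (68.7/14812.9) = -0.22605…

-0.226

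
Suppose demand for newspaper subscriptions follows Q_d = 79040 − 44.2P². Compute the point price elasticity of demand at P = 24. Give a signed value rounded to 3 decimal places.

dQ_d/dP = −2·44.2·P = -2121.6. At P = 24, Q_d = 53580.8.
Ed = (dQ_d/dP)·(P/Q_d) = (-2121.6) × (24/53580.8) = -0.95031…

-0.950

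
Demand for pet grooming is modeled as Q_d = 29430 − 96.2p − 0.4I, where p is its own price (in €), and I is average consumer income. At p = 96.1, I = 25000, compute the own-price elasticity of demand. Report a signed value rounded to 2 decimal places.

At the given values, Q_d = 29430 − 96.2(96.1) − 0.4(25000) = 10185.18.
∂Q_d/∂p = −96.2.
E = (-96.2) × (96.1/10185.18) = -0.9076…

-0.91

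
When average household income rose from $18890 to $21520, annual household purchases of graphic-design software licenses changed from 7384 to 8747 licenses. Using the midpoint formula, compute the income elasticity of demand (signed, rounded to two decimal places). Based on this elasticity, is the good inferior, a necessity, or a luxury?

%ΔQ = (8747 − 7384)/[( 7384 + 8747)/2] = 1363/8065.5 = 0.168991…
%ΔIncome = (21520 − 18890)/[( 18890 + 21520)/2] = 2630/20205 = 0.130165…
E_income = (1363/8065.5) / (2630/20205) = 1.2982…
E_income > 1 ⇒ normal good, luxury.

1.30; luxury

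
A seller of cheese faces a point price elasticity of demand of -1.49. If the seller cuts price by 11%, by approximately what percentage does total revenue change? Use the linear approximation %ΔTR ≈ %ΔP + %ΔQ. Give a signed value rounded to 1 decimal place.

+5.4%

%ΔQ ≈ Ed × %ΔP = (-1.49) × (-11%) = +16.3900%
%ΔTR ≈ %ΔP + %ΔQ = (-11%) + (+16.3900%) = +5.3900%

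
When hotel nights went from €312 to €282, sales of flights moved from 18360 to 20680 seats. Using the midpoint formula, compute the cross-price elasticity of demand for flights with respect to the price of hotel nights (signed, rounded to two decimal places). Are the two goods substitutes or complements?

-1.18; complements

%ΔQ_{flights} = (20680 − 18360)/avg = 2320/19520 = 0.118852…
%ΔP_{hotel nights} = (282 − 312)/avg = -30/297 = -0.101010…
E_cross = (2320/19520) / (-30/297) = -1.1766…
E_cross < 0 ⇒ the goods are complements.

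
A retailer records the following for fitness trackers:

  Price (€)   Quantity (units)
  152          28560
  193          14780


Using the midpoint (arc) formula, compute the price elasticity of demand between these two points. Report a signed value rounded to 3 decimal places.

%ΔQ = (14780 − 28560) / [(28560 + 14780)/2] = -13780/21670 = -0.635902…
%ΔP = (193 − 152) / [(152 + 193)/2] = 41/172.5 = 0.237681…
Arc Ed = %ΔQ / %ΔP = (-13780/21670) / (41/172.5) = -2.67544…

-2.675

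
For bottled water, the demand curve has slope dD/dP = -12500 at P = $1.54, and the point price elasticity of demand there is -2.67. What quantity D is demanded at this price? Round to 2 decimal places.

Ed = (dD/dP)·(P/D) ⇒ D = (dD/dP)·P/Ed = (-12500)·1.54/(-2.67) = 7209.7378…

7209.74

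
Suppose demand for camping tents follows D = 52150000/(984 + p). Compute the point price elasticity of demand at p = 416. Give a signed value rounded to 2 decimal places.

-0.30

dD/dp = −52150000/(984 + p)² = -26.6071. At p = 416, D = 37250.
Ed = (dD/dp)·(p/D) = (-26.6071) × (416/37250) = -0.2971…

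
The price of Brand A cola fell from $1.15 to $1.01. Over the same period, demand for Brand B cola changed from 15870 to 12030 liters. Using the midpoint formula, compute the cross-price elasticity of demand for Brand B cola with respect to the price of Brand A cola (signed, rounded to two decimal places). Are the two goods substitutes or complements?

2.12; substitutes

%ΔQ_{Brand B cola} = (12030 − 15870)/avg = -3840/13950 = -0.275268…
%ΔP_{Brand A cola} = (1.01 − 1.15)/avg = -0.14/1.08 = -0.129629…
E_cross = (-3840/13950) / (-0.14/1.08) = 2.1235…
E_cross > 0 ⇒ the goods are substitutes.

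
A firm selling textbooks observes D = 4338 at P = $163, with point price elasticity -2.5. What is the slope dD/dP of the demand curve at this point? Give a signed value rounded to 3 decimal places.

Ed = (dD/dP)·(P/D) ⇒ dD/dP = Ed·D/P = (-2.5)·4338/163 = -66.53374…

-66.534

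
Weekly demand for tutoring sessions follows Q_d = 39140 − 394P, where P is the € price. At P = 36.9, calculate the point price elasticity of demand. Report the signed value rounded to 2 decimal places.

dQ_d/dP = −394. At P = 36.9, Q_d = 39140 − 394(36.9) = 24601.4.
Ed = (dQ_d/dP)·(P/Q_d) = −394 × (36.9/24601.4) = -0.5909…

-0.59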